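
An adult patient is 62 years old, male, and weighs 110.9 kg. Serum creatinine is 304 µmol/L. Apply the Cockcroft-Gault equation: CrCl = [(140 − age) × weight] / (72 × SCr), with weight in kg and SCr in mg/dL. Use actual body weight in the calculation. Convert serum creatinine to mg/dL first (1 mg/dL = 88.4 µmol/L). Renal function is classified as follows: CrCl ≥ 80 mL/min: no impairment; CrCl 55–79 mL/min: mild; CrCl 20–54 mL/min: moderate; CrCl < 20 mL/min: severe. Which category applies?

moderate

SCr = 304 / 88.4 = 3.439 mg/dL
CrCl = (140 − 62) × 110.9 / (72 × 3.439) = 8650.2 / 247.61 ≈ 34.9 mL/min
35 mL/min falls in the 'moderate' range.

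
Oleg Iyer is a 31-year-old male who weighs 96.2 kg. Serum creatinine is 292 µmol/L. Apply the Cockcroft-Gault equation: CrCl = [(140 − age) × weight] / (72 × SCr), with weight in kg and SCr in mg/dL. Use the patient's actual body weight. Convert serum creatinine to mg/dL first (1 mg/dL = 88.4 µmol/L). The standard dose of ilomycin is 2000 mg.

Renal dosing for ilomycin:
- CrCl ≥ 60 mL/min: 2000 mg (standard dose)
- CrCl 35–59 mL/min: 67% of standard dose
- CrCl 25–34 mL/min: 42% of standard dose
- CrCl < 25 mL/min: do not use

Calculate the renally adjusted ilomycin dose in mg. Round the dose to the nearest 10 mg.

SCr = 292 / 88.4 = 3.303 mg/dL
CrCl = (140 − 31) × 96.2 / (72 × 3.303) = 10485.8 / 237.82 ≈ 44.1 mL/min
CrCl ≈ 44 mL/min → bracket 35–59 mL/min.
67% of 2000 mg = 1340 mg

1340 mg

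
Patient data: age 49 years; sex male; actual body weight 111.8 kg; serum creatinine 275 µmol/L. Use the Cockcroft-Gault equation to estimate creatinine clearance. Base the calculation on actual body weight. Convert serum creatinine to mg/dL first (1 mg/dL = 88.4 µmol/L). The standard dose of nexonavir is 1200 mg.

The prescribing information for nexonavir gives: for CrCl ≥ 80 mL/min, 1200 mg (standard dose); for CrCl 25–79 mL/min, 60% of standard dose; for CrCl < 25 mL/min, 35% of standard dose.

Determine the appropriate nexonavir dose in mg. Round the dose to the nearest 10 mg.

720 mg

SCr = 275 / 88.4 = 3.111 mg/dL
CrCl = (140 − 49) × 111.8 / (72 × 3.111) = 10173.8 / 223.99 ≈ 45.4 mL/min
CrCl ≈ 45 mL/min → bracket 25–79 mL/min.
60% of 1200 mg = 720 mg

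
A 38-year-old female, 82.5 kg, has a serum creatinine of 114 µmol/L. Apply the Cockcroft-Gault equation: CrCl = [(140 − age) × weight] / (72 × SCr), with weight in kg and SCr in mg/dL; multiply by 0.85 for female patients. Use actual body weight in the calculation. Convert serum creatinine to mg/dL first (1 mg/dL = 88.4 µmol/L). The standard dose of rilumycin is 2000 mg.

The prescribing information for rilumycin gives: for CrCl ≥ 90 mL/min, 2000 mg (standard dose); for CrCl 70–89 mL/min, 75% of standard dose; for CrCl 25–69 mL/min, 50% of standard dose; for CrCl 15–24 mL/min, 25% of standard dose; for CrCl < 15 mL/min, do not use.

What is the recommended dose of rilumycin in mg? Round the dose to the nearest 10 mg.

1500 mg

SCr = 114 / 88.4 = 1.29 mg/dL
CrCl = (140 − 38) × 82.5 / (72 × 1.29) × 0.85 = 8415.0 / 92.88 × 0.85 ≈ 77.0 mL/min
CrCl ≈ 77 mL/min → bracket 70–89 mL/min.
75% of 2000 mg = 1500 mg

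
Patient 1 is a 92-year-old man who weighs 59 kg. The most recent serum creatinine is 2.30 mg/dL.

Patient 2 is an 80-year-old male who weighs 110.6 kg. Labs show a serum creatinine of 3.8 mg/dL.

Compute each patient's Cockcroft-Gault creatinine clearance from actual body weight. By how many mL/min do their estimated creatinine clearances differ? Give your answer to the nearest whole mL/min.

Patient 1: CrCl = (140 − 92) × 59 / (72 × 2.3) = 2832.0 / 165.60 ≈ 17.1 mL/min
Patient 2: CrCl = (140 − 80) × 110.6 / (72 × 3.8) = 6636.0 / 273.60 ≈ 24.3 mL/min
|17.1 − 24.3| = 7.2 mL/min

7 mL/min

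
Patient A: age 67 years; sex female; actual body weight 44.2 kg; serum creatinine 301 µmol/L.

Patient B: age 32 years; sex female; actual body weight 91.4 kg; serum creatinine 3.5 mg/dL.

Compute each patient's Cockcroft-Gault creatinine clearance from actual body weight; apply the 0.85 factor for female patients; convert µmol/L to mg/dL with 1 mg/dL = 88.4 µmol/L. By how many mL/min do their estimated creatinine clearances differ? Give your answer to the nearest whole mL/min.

Patient A: SCr = 301 / 88.4 = 3.405 mg/dL
Patient A: CrCl = (140 − 67) × 44.2 / (72 × 3.405) × 0.85 = 3226.6 / 245.16 × 0.85 ≈ 11.2 mL/min
Patient B: CrCl = (140 − 32) × 91.4 / (72 × 3.5) × 0.85 = 9871.2 / 252.00 × 0.85 ≈ 33.3 mL/min
|11.2 − 33.3| = 22.1 mL/min

22 mL/min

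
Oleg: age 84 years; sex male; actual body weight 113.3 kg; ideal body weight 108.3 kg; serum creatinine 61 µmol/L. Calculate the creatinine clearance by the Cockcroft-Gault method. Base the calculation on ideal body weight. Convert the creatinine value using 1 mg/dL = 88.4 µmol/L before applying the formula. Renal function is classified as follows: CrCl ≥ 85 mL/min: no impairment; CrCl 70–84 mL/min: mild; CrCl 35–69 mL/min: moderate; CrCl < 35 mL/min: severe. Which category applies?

SCr = 61 / 88.4 = 0.69 mg/dL
CrCl = (140 − 84) × 108.3 / (72 × 0.69) = 6064.8 / 49.68 ≈ 122.1 mL/min
122 mL/min falls in the 'no impairment' range.

no impairment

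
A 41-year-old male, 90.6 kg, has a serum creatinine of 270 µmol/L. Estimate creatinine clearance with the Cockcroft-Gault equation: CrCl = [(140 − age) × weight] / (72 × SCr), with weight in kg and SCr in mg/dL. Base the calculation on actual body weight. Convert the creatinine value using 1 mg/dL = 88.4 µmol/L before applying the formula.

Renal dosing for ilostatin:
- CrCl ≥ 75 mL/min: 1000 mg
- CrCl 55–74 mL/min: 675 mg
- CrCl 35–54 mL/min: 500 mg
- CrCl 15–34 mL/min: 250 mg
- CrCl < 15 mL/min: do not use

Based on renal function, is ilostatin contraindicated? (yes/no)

no

SCr = 270 / 88.4 = 3.054 mg/dL
CrCl = (140 − 41) × 90.6 / (72 × 3.054) = 8969.4 / 219.89 ≈ 40.8 mL/min
CrCl ≈ 41 mL/min, which is ≥ 15 mL/min.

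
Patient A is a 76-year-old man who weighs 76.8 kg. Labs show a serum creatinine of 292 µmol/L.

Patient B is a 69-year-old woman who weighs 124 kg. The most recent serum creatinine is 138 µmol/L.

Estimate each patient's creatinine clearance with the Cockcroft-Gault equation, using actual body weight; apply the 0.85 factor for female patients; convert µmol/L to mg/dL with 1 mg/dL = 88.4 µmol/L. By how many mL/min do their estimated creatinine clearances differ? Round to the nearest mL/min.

46 mL/min

Patient A: SCr = 292 / 88.4 = 3.303 mg/dL
Patient A: CrCl = (140 − 76) × 76.8 / (72 × 3.303) = 4915.2 / 237.82 ≈ 20.7 mL/min
Patient B: SCr = 138 / 88.4 = 1.561 mg/dL
Patient B: CrCl = (140 − 69) × 124 / (72 × 1.561) × 0.85 = 8804.0 / 112.39 × 0.85 ≈ 66.6 mL/min
|20.7 − 66.6| = 45.9 mL/min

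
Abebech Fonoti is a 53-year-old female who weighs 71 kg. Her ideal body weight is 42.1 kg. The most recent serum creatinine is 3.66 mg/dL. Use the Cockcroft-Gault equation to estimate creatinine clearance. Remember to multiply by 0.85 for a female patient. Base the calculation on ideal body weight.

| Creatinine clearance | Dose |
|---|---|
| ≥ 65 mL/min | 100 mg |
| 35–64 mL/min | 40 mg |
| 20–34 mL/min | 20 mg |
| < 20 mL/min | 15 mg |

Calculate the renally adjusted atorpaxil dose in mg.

15 mg

CrCl = (140 − 53) × 42.1 / (72 × 3.66) × 0.85 = 3662.7 / 263.52 × 0.85 ≈ 11.8 mL/min
CrCl ≈ 12 mL/min → bracket < 20 mL/min.
Dose for this bracket: 15 mg.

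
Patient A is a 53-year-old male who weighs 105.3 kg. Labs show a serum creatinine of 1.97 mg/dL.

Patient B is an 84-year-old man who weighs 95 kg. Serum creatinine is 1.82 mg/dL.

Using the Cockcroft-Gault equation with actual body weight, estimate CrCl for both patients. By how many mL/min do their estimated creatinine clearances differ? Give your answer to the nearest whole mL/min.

24 mL/min

Patient A: CrCl = (140 − 53) × 105.3 / (72 × 1.97) = 9161.1 / 141.84 ≈ 64.6 mL/min
Patient B: CrCl = (140 − 84) × 95 / (72 × 1.82) = 5320.0 / 131.04 ≈ 40.6 mL/min
|64.6 − 40.6| = 24.0 mL/min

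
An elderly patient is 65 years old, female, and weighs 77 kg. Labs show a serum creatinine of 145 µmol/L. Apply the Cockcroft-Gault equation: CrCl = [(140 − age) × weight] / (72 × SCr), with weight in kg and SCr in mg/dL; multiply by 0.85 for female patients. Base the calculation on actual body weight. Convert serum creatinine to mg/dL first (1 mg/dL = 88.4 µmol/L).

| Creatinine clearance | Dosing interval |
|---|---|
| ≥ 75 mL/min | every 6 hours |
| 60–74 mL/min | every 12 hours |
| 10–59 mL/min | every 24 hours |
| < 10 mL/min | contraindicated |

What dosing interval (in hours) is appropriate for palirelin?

SCr = 145 / 88.4 = 1.64 mg/dL
CrCl = (140 − 65) × 77 / (72 × 1.64) × 0.85 = 5775.0 / 118.08 × 0.85 ≈ 41.6 mL/min
CrCl ≈ 42 mL/min → bracket 10–59 mL/min → every 24 hours.

every 24 hours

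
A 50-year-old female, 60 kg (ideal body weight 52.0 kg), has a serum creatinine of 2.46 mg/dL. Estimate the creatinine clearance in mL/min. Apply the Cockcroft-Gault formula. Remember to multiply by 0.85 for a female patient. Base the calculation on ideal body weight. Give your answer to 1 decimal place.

CrCl = (140 − 50) × 52 / (72 × 2.46) × 0.85 = 4680.0 / 177.12 × 0.85 ≈ 22.5 mL/min

22.5 mL/min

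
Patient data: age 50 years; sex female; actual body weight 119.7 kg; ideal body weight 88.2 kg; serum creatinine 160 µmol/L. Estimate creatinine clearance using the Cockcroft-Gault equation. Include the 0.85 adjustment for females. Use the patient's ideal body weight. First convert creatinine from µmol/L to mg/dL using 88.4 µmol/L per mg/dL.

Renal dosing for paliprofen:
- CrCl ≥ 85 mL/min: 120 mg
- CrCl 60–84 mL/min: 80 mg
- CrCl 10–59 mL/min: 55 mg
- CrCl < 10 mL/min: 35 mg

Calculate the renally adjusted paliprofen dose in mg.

55 mg

SCr = 160 / 88.4 = 1.81 mg/dL
CrCl = (140 − 50) × 88.2 / (72 × 1.81) × 0.85 = 7938.0 / 130.32 × 0.85 ≈ 51.8 mL/min
CrCl ≈ 52 mL/min → bracket 10–59 mL/min.
Dose for this bracket: 55 mg.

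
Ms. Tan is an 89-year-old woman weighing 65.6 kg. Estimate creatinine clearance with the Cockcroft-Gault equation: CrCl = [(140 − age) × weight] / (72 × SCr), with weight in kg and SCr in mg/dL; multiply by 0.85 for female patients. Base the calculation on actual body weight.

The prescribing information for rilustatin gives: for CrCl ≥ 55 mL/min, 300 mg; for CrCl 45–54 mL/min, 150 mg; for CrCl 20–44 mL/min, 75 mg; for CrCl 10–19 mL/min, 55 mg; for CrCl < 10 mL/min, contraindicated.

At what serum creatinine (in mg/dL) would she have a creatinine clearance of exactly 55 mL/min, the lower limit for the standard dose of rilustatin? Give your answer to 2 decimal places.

Standard dose requires CrCl ≥ 55 mL/min.
Set (140 − 89) × 65.6 × 0.85 / (72 × SCr) = 55
SCr = (140 − 89) × 65.6 × 0.85 / (72 × 55) = 0.718 mg/dL

0.72 mg/dL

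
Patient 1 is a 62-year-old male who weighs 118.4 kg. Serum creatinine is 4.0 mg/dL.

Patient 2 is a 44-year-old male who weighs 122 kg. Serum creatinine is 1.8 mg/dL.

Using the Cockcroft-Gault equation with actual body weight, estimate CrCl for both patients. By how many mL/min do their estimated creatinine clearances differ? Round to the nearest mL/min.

Patient 1: CrCl = (140 − 62) × 118.4 / (72 × 4) = 9235.2 / 288.00 ≈ 32.1 mL/min
Patient 2: CrCl = (140 − 44) × 122 / (72 × 1.8) = 11712.0 / 129.60 ≈ 90.4 mL/min
|32.1 − 90.4| = 58.3 mL/min

58 mL/min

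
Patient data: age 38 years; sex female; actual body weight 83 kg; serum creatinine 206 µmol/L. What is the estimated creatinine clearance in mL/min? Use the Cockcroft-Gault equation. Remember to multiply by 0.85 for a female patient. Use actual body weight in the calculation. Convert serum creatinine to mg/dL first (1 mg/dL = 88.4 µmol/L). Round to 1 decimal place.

SCr = 206 / 88.4 = 2.33 mg/dL
CrCl = (140 − 38) × 83 / (72 × 2.33) × 0.85 = 8466.0 / 167.76 × 0.85 ≈ 42.9 mL/min

42.9 mL/min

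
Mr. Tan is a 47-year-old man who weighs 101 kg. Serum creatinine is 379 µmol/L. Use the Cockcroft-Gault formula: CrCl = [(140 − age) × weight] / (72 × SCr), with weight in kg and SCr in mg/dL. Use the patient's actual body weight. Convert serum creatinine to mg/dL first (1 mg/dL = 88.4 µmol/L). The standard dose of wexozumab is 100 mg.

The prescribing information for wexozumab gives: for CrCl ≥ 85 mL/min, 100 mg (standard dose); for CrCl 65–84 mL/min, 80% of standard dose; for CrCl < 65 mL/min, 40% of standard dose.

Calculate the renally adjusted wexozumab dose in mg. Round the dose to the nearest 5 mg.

SCr = 379 / 88.4 = 4.287 mg/dL
CrCl = (140 − 47) × 101 / (72 × 4.287) = 9393.0 / 308.66 ≈ 30.4 mL/min
CrCl ≈ 30 mL/min → bracket < 65 mL/min.
40% of 100 mg = 40 mg

40 mg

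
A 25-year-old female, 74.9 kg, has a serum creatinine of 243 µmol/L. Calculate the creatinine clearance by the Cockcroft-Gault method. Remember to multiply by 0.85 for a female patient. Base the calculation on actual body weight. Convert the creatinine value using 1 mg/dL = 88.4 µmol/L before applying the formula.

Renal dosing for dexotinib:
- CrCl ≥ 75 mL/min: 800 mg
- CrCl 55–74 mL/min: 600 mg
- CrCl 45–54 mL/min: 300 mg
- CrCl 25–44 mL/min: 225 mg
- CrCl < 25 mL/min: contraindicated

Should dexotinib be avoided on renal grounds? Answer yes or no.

SCr = 243 / 88.4 = 2.749 mg/dL
CrCl = (140 − 25) × 74.9 / (72 × 2.749) × 0.85 = 8613.5 / 197.93 × 0.85 ≈ 37.0 mL/min
CrCl ≈ 37 mL/min, which is ≥ 25 mL/min.

no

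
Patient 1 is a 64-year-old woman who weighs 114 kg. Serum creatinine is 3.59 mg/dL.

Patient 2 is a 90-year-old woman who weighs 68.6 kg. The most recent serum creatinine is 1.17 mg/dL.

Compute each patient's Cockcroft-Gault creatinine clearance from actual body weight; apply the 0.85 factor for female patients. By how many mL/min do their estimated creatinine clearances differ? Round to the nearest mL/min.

Patient 1: CrCl = (140 − 64) × 114 / (72 × 3.59) × 0.85 = 8664.0 / 258.48 × 0.85 ≈ 28.5 mL/min
Patient 2: CrCl = (140 − 90) × 68.6 / (72 × 1.17) × 0.85 = 3430.0 / 84.24 × 0.85 ≈ 34.6 mL/min
|28.5 − 34.6| = 6.1 mL/min

6 mL/min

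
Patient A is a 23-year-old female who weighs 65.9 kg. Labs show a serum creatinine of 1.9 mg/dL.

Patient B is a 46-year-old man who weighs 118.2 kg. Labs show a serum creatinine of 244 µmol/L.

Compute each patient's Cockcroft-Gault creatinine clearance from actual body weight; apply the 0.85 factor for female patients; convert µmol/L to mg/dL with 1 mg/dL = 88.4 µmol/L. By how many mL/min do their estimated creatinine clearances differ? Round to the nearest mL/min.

8 mL/min

Patient A: CrCl = (140 − 23) × 65.9 / (72 × 1.9) × 0.85 = 7710.3 / 136.80 × 0.85 ≈ 47.9 mL/min
Patient B: SCr = 244 / 88.4 = 2.76 mg/dL
Patient B: CrCl = (140 − 46) × 118.2 / (72 × 2.76) = 11110.8 / 198.72 ≈ 55.9 mL/min
|47.9 − 55.9| = 8.0 mL/min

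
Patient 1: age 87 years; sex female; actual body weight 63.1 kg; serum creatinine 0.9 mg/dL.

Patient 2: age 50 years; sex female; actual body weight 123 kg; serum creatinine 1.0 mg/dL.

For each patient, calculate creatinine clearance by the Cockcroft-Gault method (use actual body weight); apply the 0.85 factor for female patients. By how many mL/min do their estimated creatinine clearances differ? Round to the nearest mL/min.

87 mL/min

Patient 1: CrCl = (140 − 87) × 63.1 / (72 × 0.9) × 0.85 = 3344.3 / 64.80 × 0.85 ≈ 43.9 mL/min
Patient 2: CrCl = (140 − 50) × 123 / (72 × 1) × 0.85 = 11070.0 / 72.00 × 0.85 ≈ 130.7 mL/min
|43.9 − 130.7| = 86.8 mL/min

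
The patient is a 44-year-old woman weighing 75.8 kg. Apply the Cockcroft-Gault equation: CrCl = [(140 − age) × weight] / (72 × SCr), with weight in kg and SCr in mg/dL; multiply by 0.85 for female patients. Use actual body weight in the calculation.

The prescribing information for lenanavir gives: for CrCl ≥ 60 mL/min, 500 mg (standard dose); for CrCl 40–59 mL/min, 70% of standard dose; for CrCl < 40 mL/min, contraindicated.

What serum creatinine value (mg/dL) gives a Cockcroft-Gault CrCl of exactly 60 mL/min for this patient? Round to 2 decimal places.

Standard dose requires CrCl ≥ 60 mL/min.
Set (140 − 44) × 75.8 × 0.85 / (72 × SCr) = 60
SCr = (140 − 44) × 75.8 × 0.85 / (72 × 60) = 1.432 mg/dL

1.43 mg/dL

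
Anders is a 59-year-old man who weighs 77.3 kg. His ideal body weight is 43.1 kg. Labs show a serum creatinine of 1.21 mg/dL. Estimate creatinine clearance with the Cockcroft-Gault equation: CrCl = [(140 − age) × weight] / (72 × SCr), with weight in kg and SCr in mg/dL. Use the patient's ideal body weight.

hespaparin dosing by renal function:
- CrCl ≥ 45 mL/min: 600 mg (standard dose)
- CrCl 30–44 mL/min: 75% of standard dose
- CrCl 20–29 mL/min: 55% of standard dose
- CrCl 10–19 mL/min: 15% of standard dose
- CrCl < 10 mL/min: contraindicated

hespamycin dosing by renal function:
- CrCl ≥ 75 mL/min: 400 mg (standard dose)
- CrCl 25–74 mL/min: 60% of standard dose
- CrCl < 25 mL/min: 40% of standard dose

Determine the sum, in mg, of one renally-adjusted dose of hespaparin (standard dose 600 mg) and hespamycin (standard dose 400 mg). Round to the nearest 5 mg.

CrCl = (140 − 59) × 43.1 / (72 × 1.21) = 3491.1 / 87.12 ≈ 40.1 mL/min
CrCl ≈ 40 mL/min.
hespaparin: 30–44 mL/min → 75% of 600 mg = 450 mg.
hespamycin: 25–74 mL/min → 60% of 400 mg = 240 mg.
Total = 450 + 240 = 690 mg.

690 mg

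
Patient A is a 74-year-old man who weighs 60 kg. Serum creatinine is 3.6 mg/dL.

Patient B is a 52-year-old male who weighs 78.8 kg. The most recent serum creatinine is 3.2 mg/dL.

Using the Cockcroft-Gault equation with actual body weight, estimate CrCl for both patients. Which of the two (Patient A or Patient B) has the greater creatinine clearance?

Patient A: CrCl = (140 − 74) × 60 / (72 × 3.6) = 3960.0 / 259.20 ≈ 15.3 mL/min
Patient B: CrCl = (140 − 52) × 78.8 / (72 × 3.2) = 6934.4 / 230.40 ≈ 30.1 mL/min
15.3 vs 30.1 mL/min → Patient B is higher.

Patient B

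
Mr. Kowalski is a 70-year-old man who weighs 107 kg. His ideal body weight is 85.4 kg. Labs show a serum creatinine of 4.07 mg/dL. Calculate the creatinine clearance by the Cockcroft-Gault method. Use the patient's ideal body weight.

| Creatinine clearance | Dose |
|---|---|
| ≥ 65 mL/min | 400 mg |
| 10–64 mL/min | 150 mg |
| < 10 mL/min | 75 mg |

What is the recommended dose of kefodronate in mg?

150 mg

CrCl = (140 − 70) × 85.4 / (72 × 4.07) = 5978.0 / 293.04 ≈ 20.4 mL/min
CrCl ≈ 20 mL/min → bracket 10–64 mL/min.
Dose for this bracket: 150 mg.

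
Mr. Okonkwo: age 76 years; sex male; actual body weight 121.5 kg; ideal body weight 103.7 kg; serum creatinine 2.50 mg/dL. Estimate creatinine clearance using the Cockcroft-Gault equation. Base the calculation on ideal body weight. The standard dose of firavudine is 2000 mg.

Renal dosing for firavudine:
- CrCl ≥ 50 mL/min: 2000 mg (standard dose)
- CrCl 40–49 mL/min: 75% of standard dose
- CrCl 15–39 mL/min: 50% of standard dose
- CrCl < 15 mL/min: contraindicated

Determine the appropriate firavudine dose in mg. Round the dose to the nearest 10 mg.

1000 mg

CrCl = (140 − 76) × 103.7 / (72 × 2.5) = 6636.8 / 180.00 ≈ 36.9 mL/min
CrCl ≈ 37 mL/min → bracket 15–39 mL/min.
50% of 2000 mg = 1000 mg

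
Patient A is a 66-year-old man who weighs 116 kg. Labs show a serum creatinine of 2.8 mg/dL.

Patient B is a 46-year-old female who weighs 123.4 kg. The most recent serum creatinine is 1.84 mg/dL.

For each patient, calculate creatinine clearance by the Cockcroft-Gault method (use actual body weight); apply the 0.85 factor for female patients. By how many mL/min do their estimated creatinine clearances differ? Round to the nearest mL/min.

Patient A: CrCl = (140 − 66) × 116 / (72 × 2.8) = 8584.0 / 201.60 ≈ 42.6 mL/min
Patient B: CrCl = (140 − 46) × 123.4 / (72 × 1.84) × 0.85 = 11599.6 / 132.48 × 0.85 ≈ 74.4 mL/min
|42.6 − 74.4| = 31.8 mL/min

32 mL/min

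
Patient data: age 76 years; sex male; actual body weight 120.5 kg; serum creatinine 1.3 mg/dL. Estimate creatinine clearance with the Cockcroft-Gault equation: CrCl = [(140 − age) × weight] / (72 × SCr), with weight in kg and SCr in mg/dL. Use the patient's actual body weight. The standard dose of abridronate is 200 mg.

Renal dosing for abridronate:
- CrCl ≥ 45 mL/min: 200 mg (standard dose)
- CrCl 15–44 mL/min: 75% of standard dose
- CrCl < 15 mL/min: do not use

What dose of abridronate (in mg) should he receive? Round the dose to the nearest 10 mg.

200 mg

CrCl = (140 − 76) × 120.5 / (72 × 1.3) = 7712.0 / 93.60 ≈ 82.4 mL/min
CrCl ≈ 82 mL/min → bracket ≥ 45 mL/min.
100% of 200 mg = 200 mg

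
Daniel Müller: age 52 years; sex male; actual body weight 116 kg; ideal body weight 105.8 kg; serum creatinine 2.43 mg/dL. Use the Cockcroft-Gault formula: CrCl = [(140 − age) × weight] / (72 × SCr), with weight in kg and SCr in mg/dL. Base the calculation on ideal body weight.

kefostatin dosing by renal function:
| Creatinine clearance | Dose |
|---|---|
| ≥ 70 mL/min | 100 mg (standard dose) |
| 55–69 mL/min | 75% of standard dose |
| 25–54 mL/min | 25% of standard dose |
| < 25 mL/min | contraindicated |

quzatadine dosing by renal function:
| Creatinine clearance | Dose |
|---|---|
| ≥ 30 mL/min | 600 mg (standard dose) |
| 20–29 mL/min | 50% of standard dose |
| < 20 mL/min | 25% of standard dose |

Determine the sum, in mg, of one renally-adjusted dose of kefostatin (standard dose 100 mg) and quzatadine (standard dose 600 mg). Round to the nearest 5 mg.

625 mg

CrCl = (140 − 52) × 105.8 / (72 × 2.43) = 9310.4 / 174.96 ≈ 53.2 mL/min
CrCl ≈ 53 mL/min.
kefostatin: 25–54 mL/min → 25% of 100 mg = 25 mg.
quzatadine: ≥ 30 mL/min → 100% of 600 mg = 600 mg.
Total = 25 + 600 = 625 mg.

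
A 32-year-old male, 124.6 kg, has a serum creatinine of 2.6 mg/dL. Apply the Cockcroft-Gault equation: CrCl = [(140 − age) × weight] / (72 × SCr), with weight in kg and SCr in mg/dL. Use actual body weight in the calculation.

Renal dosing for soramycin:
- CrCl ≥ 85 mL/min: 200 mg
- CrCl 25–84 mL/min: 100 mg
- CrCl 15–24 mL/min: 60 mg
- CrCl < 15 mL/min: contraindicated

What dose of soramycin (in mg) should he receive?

100 mg

CrCl = (140 − 32) × 124.6 / (72 × 2.6) = 13456.8 / 187.20 ≈ 71.9 mL/min
CrCl ≈ 72 mL/min → bracket 25–84 mL/min.
Dose for this bracket: 100 mg.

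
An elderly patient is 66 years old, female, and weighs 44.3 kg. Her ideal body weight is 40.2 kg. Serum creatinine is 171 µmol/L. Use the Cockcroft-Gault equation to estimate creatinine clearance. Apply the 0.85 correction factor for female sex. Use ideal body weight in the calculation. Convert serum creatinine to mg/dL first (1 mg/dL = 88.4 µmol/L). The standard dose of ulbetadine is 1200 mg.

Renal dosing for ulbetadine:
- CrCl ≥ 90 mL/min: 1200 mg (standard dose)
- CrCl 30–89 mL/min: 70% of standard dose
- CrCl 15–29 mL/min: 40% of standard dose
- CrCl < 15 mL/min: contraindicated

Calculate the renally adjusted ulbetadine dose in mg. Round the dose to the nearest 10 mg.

480 mg

SCr = 171 / 88.4 = 1.934 mg/dL
CrCl = (140 − 66) × 40.2 / (72 × 1.934) × 0.85 = 2974.8 / 139.25 × 0.85 ≈ 18.2 mL/min
CrCl ≈ 18 mL/min → bracket 15–29 mL/min.
40% of 1200 mg = 480 mg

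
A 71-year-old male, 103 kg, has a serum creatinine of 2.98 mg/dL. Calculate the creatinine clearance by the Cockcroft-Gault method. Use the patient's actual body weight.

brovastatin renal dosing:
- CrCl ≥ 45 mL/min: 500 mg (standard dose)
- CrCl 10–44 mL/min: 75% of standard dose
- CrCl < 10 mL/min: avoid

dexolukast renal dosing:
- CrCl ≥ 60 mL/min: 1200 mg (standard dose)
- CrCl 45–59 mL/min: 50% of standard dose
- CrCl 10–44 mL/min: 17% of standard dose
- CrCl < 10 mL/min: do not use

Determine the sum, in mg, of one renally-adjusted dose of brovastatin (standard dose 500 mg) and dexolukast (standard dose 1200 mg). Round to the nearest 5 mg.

CrCl = (140 − 71) × 103 / (72 × 2.98) = 7107.0 / 214.56 ≈ 33.1 mL/min
CrCl ≈ 33 mL/min.
brovastatin: 10–44 mL/min → 75% of 500 mg = 375 mg.
dexolukast: 10–44 mL/min → 17% of 1200 mg = 204 mg.
Total = 375 + 204 = 579 mg.

580 mg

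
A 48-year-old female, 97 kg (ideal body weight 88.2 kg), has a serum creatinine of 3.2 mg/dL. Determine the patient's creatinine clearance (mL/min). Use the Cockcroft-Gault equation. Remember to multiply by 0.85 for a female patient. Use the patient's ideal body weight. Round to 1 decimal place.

CrCl = (140 − 48) × 88.2 / (72 × 3.2) × 0.85 = 8114.4 / 230.40 × 0.85 ≈ 29.9 mL/min

29.9 mL/min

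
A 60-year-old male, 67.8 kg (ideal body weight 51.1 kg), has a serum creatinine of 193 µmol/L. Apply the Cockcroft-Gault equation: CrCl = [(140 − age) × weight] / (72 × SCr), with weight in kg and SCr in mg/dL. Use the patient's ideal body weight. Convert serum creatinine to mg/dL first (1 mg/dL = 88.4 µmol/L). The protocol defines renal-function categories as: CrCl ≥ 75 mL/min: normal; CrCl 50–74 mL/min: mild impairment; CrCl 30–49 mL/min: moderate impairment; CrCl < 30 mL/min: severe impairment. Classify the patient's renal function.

SCr = 193 / 88.4 = 2.183 mg/dL
CrCl = (140 − 60) × 51.1 / (72 × 2.183) = 4088.0 / 157.18 ≈ 26.0 mL/min
26 mL/min falls in the 'severe impairment' range.

severe impairment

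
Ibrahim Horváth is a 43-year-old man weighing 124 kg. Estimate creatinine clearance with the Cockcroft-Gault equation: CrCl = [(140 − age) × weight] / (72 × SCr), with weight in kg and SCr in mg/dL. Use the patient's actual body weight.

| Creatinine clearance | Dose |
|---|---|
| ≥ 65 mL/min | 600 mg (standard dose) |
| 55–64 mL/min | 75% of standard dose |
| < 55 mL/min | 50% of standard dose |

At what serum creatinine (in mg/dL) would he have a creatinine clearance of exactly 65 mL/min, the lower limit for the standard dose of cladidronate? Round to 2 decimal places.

2.57 mg/dL

Standard dose requires CrCl ≥ 65 mL/min.
Set (140 − 43) × 124 / (72 × SCr) = 65
SCr = (140 − 43) × 124 / (72 × 65) = 2.570 mg/dL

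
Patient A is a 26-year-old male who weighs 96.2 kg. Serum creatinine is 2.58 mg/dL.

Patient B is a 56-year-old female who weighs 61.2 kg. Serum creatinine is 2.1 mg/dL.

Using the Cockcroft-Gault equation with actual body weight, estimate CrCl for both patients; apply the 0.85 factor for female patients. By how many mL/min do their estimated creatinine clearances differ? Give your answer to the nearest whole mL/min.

Patient A: CrCl = (140 − 26) × 96.2 / (72 × 2.58) = 10966.8 / 185.76 ≈ 59.0 mL/min
Patient B: CrCl = (140 − 56) × 61.2 / (72 × 2.1) × 0.85 = 5140.8 / 151.20 × 0.85 ≈ 28.9 mL/min
|59.0 − 28.9| = 30.1 mL/min

30 mL/min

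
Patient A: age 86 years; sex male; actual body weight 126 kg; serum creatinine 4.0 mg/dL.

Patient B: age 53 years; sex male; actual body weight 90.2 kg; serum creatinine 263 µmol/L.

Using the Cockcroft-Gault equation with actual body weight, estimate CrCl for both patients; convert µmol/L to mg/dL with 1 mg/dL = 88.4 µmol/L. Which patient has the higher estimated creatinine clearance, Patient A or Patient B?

Patient A: CrCl = (140 − 86) × 126 / (72 × 4) = 6804.0 / 288.00 ≈ 23.6 mL/min
Patient B: SCr = 263 / 88.4 = 2.975 mg/dL
Patient B: CrCl = (140 − 53) × 90.2 / (72 × 2.975) = 7847.4 / 214.20 ≈ 36.6 mL/min
23.6 vs 36.6 mL/min → Patient B is higher.

Patient B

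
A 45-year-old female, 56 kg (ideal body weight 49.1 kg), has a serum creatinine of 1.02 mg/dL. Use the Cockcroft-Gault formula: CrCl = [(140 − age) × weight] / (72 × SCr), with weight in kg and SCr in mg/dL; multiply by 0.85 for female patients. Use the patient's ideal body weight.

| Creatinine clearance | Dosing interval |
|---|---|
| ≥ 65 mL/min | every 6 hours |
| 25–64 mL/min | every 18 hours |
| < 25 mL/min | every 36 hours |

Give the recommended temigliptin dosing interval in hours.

CrCl = (140 − 45) × 49.1 / (72 × 1.02) × 0.85 = 4664.5 / 73.44 × 0.85 ≈ 54.0 mL/min
CrCl ≈ 54 mL/min → bracket 25–64 mL/min → every 18 hours.

every 18 hours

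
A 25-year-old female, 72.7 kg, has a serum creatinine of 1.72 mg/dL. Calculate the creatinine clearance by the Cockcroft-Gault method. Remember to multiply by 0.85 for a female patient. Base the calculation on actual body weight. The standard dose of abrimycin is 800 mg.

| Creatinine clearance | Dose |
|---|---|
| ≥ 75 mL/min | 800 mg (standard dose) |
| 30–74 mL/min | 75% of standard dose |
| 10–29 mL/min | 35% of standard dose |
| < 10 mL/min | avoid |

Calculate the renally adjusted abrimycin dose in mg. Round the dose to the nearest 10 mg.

600 mg

CrCl = (140 − 25) × 72.7 / (72 × 1.72) × 0.85 = 8360.5 / 123.84 × 0.85 ≈ 57.4 mL/min
CrCl ≈ 57 mL/min → bracket 30–74 mL/min.
75% of 800 mg = 600 mg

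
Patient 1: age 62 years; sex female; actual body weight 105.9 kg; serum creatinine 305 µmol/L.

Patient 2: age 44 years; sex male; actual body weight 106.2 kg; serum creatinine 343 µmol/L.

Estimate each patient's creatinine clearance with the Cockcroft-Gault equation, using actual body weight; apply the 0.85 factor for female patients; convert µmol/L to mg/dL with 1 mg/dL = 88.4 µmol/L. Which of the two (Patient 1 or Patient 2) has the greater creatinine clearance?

Patient 2

Patient 1: SCr = 305 / 88.4 = 3.45 mg/dL
Patient 1: CrCl = (140 − 62) × 105.9 / (72 × 3.45) × 0.85 = 8260.2 / 248.40 × 0.85 ≈ 28.3 mL/min
Patient 2: SCr = 343 / 88.4 = 3.88 mg/dL
Patient 2: CrCl = (140 − 44) × 106.2 / (72 × 3.88) = 10195.2 / 279.36 ≈ 36.5 mL/min
28.3 vs 36.5 mL/min → Patient 2 is higher.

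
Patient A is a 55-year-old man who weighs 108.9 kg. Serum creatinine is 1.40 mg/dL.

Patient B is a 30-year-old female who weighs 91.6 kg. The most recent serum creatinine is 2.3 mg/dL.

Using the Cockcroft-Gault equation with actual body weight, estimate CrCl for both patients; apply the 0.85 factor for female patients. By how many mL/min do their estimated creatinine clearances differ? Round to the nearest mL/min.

40 mL/min

Patient A: CrCl = (140 − 55) × 108.9 / (72 × 1.4) = 9256.5 / 100.80 ≈ 91.8 mL/min
Patient B: CrCl = (140 − 30) × 91.6 / (72 × 2.3) × 0.85 = 10076.0 / 165.60 × 0.85 ≈ 51.7 mL/min
|91.8 − 51.7| = 40.1 mL/min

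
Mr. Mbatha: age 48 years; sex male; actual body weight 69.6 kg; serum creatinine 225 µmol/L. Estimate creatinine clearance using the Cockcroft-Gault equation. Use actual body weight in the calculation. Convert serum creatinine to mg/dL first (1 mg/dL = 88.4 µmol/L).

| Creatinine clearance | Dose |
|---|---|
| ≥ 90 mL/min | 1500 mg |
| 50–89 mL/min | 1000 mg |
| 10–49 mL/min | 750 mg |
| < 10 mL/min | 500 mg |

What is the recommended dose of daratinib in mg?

SCr = 225 / 88.4 = 2.545 mg/dL
CrCl = (140 − 48) × 69.6 / (72 × 2.545) = 6403.2 / 183.24 ≈ 34.9 mL/min
CrCl ≈ 35 mL/min → bracket 10–49 mL/min.
Dose for this bracket: 750 mg.

750 mg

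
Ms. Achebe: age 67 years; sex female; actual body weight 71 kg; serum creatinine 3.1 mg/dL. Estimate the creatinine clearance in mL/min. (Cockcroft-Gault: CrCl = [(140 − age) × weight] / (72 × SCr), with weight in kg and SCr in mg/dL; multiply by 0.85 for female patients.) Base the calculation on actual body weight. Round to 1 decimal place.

19.7 mL/min

CrCl = (140 − 67) × 71 / (72 × 3.1) × 0.85 = 5183.0 / 223.20 × 0.85 ≈ 19.7 mL/min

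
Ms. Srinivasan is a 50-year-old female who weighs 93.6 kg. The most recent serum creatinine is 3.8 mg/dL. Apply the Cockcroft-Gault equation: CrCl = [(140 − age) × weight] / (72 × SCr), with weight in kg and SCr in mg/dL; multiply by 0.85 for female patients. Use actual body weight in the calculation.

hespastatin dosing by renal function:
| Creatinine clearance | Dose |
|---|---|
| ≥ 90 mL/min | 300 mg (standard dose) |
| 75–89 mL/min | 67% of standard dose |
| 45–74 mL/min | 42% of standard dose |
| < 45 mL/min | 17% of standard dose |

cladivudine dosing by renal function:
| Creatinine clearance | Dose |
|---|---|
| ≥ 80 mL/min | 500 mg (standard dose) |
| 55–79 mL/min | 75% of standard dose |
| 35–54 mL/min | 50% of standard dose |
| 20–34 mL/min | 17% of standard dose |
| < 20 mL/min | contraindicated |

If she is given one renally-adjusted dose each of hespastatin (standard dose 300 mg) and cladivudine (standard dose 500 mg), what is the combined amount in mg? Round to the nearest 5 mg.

CrCl = (140 − 50) × 93.6 / (72 × 3.8) × 0.85 = 8424.0 / 273.60 × 0.85 ≈ 26.2 mL/min
CrCl ≈ 26 mL/min.
hespastatin: < 45 mL/min → 17% of 300 mg = 51 mg.
cladivudine: 20–34 mL/min → 17% of 500 mg = 85 mg.
Total = 51 + 85 = 136 mg.

135 mg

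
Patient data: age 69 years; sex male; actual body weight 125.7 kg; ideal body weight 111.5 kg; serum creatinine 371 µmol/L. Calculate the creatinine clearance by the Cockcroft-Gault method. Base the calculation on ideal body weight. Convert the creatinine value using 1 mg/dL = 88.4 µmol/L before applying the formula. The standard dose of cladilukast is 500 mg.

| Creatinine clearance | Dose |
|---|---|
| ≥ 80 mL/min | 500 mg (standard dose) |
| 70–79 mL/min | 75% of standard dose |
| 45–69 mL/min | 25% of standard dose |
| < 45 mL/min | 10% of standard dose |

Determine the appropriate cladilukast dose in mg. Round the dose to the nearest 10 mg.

50 mg

SCr = 371 / 88.4 = 4.197 mg/dL
CrCl = (140 − 69) × 111.5 / (72 × 4.197) = 7916.5 / 302.18 ≈ 26.2 mL/min
CrCl ≈ 26 mL/min → bracket < 45 mL/min.
10% of 500 mg = 50 mg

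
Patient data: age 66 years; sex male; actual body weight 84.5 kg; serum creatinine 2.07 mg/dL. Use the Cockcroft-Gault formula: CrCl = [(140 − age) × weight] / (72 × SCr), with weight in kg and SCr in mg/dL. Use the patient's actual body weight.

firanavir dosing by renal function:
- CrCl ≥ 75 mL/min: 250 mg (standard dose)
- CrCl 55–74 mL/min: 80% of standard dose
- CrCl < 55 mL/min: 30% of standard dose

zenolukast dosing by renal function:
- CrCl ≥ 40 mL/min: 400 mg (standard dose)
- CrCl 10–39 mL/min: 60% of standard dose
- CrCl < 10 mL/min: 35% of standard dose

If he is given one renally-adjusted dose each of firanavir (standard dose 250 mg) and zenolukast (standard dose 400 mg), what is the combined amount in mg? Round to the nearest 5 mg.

475 mg

CrCl = (140 − 66) × 84.5 / (72 × 2.07) = 6253.0 / 149.04 ≈ 42.0 mL/min
CrCl ≈ 42 mL/min.
firanavir: < 55 mL/min → 30% of 250 mg = 75 mg.
zenolukast: ≥ 40 mL/min → 100% of 400 mg = 400 mg.
Total = 75 + 400 = 475 mg.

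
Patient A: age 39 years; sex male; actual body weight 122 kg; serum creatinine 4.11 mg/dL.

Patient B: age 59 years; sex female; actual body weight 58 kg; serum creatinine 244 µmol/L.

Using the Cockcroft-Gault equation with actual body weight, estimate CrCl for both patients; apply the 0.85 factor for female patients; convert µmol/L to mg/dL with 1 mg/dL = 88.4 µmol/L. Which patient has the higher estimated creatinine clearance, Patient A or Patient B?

Patient A

Patient A: CrCl = (140 − 39) × 122 / (72 × 4.11) = 12322.0 / 295.92 ≈ 41.6 mL/min
Patient B: SCr = 244 / 88.4 = 2.76 mg/dL
Patient B: CrCl = (140 − 59) × 58 / (72 × 2.76) × 0.85 = 4698.0 / 198.72 × 0.85 ≈ 20.1 mL/min
41.6 vs 20.1 mL/min → Patient A is higher.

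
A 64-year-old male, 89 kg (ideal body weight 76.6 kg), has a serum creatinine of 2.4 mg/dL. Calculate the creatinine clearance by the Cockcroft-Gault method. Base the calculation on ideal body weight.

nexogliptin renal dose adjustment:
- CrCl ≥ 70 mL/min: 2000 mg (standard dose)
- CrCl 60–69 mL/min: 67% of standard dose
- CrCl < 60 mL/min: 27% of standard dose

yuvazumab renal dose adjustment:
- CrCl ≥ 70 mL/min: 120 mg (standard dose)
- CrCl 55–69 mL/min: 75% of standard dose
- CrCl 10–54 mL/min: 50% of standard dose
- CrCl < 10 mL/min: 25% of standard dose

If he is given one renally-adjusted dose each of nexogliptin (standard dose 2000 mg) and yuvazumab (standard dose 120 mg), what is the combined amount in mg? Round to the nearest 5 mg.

600 mg

CrCl = (140 − 64) × 76.6 / (72 × 2.4) = 5821.6 / 172.80 ≈ 33.7 mL/min
CrCl ≈ 34 mL/min.
nexogliptin: < 60 mL/min → 27% of 2000 mg = 540 mg.
yuvazumab: 10–54 mL/min → 50% of 120 mg = 60 mg.
Total = 540 + 60 = 600 mg.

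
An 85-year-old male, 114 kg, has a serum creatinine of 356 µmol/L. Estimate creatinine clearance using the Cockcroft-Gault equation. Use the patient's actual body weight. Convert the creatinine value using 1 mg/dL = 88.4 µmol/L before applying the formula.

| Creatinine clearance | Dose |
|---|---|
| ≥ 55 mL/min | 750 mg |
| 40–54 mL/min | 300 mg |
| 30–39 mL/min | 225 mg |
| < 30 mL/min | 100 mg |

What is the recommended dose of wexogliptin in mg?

100 mg

SCr = 356 / 88.4 = 4.027 mg/dL
CrCl = (140 − 85) × 114 / (72 × 4.027) = 6270.0 / 289.94 ≈ 21.6 mL/min
CrCl ≈ 22 mL/min → bracket < 30 mL/min.
Dose for this bracket: 100 mg.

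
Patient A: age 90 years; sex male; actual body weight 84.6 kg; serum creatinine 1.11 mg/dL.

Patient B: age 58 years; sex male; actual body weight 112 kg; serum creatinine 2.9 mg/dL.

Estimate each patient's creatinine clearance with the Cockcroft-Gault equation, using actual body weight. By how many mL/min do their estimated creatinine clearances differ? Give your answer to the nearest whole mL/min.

Patient A: CrCl = (140 − 90) × 84.6 / (72 × 1.11) = 4230.0 / 79.92 ≈ 52.9 mL/min
Patient B: CrCl = (140 − 58) × 112 / (72 × 2.9) = 9184.0 / 208.80 ≈ 44.0 mL/min
|52.9 − 44.0| = 8.9 mL/min

9 mL/min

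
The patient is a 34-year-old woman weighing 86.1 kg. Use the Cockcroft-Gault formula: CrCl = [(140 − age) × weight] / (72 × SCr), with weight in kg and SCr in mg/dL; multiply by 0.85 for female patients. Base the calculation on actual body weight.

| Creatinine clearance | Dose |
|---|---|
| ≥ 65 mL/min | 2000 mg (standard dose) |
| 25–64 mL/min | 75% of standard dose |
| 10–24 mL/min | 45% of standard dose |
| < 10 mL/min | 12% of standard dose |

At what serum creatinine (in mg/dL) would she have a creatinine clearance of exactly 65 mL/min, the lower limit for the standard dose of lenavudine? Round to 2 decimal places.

1.66 mg/dL

Standard dose requires CrCl ≥ 65 mL/min.
Set (140 − 34) × 86.1 × 0.85 / (72 × SCr) = 65
SCr = (140 − 34) × 86.1 × 0.85 / (72 × 65) = 1.658 mg/dL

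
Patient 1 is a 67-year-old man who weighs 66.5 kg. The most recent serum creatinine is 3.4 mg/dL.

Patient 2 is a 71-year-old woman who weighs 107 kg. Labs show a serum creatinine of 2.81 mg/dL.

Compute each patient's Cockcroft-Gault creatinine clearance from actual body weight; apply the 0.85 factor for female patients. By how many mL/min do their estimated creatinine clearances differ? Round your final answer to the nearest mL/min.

Patient 1: CrCl = (140 − 67) × 66.5 / (72 × 3.4) = 4854.5 / 244.80 ≈ 19.8 mL/min
Patient 2: CrCl = (140 − 71) × 107 / (72 × 2.81) × 0.85 = 7383.0 / 202.32 × 0.85 ≈ 31.0 mL/min
|19.8 − 31.0| = 11.2 mL/min

11 mL/min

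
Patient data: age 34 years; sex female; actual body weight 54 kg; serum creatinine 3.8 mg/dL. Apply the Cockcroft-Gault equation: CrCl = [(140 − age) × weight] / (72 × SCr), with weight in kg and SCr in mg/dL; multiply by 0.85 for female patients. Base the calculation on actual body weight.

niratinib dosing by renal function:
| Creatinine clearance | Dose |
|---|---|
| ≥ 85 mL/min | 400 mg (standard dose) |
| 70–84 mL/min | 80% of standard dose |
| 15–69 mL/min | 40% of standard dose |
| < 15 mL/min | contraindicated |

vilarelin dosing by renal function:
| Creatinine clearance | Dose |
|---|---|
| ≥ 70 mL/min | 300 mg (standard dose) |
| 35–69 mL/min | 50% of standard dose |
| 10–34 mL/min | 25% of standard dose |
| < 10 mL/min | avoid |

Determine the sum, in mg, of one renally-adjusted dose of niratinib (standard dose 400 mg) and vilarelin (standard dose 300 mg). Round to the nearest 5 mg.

CrCl = (140 − 34) × 54 / (72 × 3.8) × 0.85 = 5724.0 / 273.60 × 0.85 ≈ 17.8 mL/min
CrCl ≈ 18 mL/min.
niratinib: 15–69 mL/min → 40% of 400 mg = 160 mg.
vilarelin: 10–34 mL/min → 25% of 300 mg = 75 mg.
Total = 160 + 75 = 235 mg.

235 mg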